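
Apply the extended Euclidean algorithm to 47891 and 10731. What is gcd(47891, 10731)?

Repeated division:
47891 = 4*10731 + 4967
10731 = 2*4967 + 797
4967 = 6*797 + 185
797 = 4*185 + 57
185 = 3*57 + 14
57 = 4*14 + 1
14 = 14*1 + 0
gcd(47891, 10731) = 1.
Express as a combination:
1 = 57 − 4·14
1 = −4·185 + 13·57
1 = 13·797 − 56·185
1 = −56·4967 + 349·797
1 = 349·10731 − 754·4967
1 = −754·47891 + 3365·10731
So 1 = (-754)·47891 + (3365)·10731.

1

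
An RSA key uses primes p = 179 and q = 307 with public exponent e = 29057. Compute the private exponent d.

φ(n) = (p−1)(q−1) = 178·306 = 54468.
Need d with 29057·d ≡ 1 (mod 54468). Apply the extended Euclidean algorithm:
54468 = 1×29057 + 25411
29057 = 1×25411 + 3646
25411 = 6×3646 + 3535
3646 = 1×3535 + 111
3535 = 31×111 + 94
111 = 1×94 + 17
94 = 5×17 + 9
17 = 1×9 + 8
9 = 1×8 + 1
8 = 8×1 + 0
Back-substitute:
1 = 9 − 8
1 = −17 + 2·9
1 = 2·94 − 11·17
1 = −11·111 + 13·94
1 = 13·3535 − 414·111
1 = −414·3646 + 427·3535
1 = 427·25411 − 2976·3646
1 = −2976·29057 + 3403·25411
1 = 3403·54468 − 6379·29057
So 29057·(-6379) ≡ 1 (mod 54468), hence d ≡ -6379 ≡ 48089 (mod 54468).

48089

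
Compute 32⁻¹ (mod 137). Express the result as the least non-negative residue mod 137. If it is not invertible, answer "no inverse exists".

30

Apply the Euclidean algorithm to 137 and 32:
137 = 4*32 + 9
32 = 3*9 + 5
9 = 1*5 + 4
5 = 1*4 + 1
4 = 4*1 + 0
Since gcd(32, 137) = 1, back-substitute to write 1 as a combination:
1 = 5 − 4
1 = −9 + 2·5
1 = 2·32 − 7·9
1 = −7·137 + 30·32
So 32·30 ≡ 1 (mod 137).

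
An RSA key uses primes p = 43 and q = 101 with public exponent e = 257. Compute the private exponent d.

1193

φ(n) = (p−1)(q−1) = 42·100 = 4200.
Need d with 257·d ≡ 1 (mod 4200). Apply the extended Euclidean algorithm:
4200 = 16*257 + 88
257 = 2*88 + 81
88 = 1*81 + 7
81 = 11*7 + 4
7 = 1*4 + 3
4 = 1*3 + 1
3 = 3*1 + 0
Back-substitute:
1 = 4 − 3
1 = −7 + 2·4
1 = 2·81 − 23·7
1 = −23·88 + 25·81
1 = 25·257 − 73·88
1 = −73·4200 + 1193·257
So 257·1193 ≡ 1 (mod 4200), hence d = 1193.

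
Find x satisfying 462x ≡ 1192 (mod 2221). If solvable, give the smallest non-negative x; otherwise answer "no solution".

First find gcd(462, 2221):
2221 = 4*462 + 373
462 = 1*373 + 89
373 = 4*89 + 17
89 = 5*17 + 4
17 = 4*4 + 1
4 = 4*1 + 0
gcd = 1, so a unique solution mod 2221 exists.
Back-substitute for the Bézout coefficients:
1 = 17 − 4·4
1 = −4·89 + 21·17
1 = 21·373 − 88·89
1 = −88·462 + 109·373
1 = 109·2221 − 524·462
So 462·(-524) ≡ 1 (mod 2221), giving 462⁻¹ ≡ 1697.
x ≡ 462⁻¹·1192 ≡ 1697·1192 ≡ 1714 (mod 2221).

1714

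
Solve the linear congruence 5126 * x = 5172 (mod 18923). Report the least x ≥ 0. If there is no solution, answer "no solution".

First find gcd(5126, 18923):
18923 = 3×5126 + 3545
5126 = 1×3545 + 1581
3545 = 2×1581 + 383
1581 = 4×383 + 49
383 = 7×49 + 40
49 = 1×40 + 9
40 = 4×9 + 4
9 = 2×4 + 1
4 = 4×1 + 0
gcd = 1, so a unique solution mod 18923 exists.
Back-substitute for the Bézout coefficients:
1 = 9 − 2·4
1 = −2·40 + 9·9
1 = 9·49 − 11·40
1 = −11·383 + 86·49
1 = 86·1581 − 355·383
1 = −355·3545 + 796·1581
1 = 796·5126 − 1151·3545
1 = −1151·18923 + 4249·5126
So 5126·(4249) ≡ 1 (mod 18923), giving 5126⁻¹ ≡ 4249.
x ≡ 5126⁻¹·5172 ≡ 4249·5172 ≡ 6225 (mod 18923).

6225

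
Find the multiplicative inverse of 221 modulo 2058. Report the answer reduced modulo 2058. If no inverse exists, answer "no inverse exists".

149

Run Euclid on (2058, 221):
2058 = 9*221 + 69
221 = 3*69 + 14
69 = 4*14 + 13
14 = 1*13 + 1
13 = 13*1 + 0
gcd = 1, so the inverse exists. Back-substitute:
1 = 14 − 13
1 = −69 + 5·14
1 = 5·221 − 16·69
1 = −16·2058 + 149·221
So 221·149 ≡ 1 (mod 2058).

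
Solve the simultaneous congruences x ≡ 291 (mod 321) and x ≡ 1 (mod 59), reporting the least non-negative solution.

2538

Write x = 291 + 321·k. Then 321·k ≡ 1 − 291 ≡ 5 (mod 59).
Need 321⁻¹ mod 59. Extended Euclid on (59, 26):
59 = 2·26 + 7
26 = 3·7 + 5
7 = 1·5 + 2
5 = 2·2 + 1
2 = 2·1 + 0
Back-substitute:
1 = 5 − 2·2
1 = −2·7 + 3·5
1 = 3·26 − 11·7
1 = −11·59 + 25·26
321⁻¹ ≡ 25 (mod 59), so k ≡ 25·5 ≡ 7 (mod 59).
x = 291 + 321·7 = 2538.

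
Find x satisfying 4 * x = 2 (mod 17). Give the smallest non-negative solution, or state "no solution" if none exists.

9

First find gcd(4, 17):
17 = 4×4 + 1
4 = 4×1 + 0
gcd = 1, so a unique solution mod 17 exists.
Back-substitute for the Bézout coefficients:
1 = 17 − 4·4
So 4·(-4) ≡ 1 (mod 17), giving 4⁻¹ ≡ 13.
x ≡ 4⁻¹·2 ≡ 13·2 ≡ 9 (mod 17).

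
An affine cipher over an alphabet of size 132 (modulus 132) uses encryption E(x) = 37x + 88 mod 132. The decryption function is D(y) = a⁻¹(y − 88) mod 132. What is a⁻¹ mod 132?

25

Apply the Euclidean algorithm to 132 and 37:
132 = 3*37 + 21
37 = 1*21 + 16
21 = 1*16 + 5
16 = 3*5 + 1
5 = 5*1 + 0
Since gcd(37, 132) = 1, back-substitute to write 1 as a combination:
1 = 16 − 3·5
1 = −3·21 + 4·16
1 = 4·37 − 7·21
1 = −7·132 + 25·37
So 37·25 ≡ 1 (mod 132).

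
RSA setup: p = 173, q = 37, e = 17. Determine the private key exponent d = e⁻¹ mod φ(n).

1457

φ(n) = (p−1)(q−1) = 172·36 = 6192.
Need d with 17·d ≡ 1 (mod 6192). Apply the extended Euclidean algorithm:
6192 = 364*17 + 4
17 = 4*4 + 1
4 = 4*1 + 0
Back-substitute:
1 = 17 − 4·4
1 = −4·6192 + 1457·17
So 17·1457 ≡ 1 (mod 6192), hence d = 1457.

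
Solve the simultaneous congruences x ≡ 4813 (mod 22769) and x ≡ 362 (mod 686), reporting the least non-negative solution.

12823760

Write x = 4813 + 22769·k. Then 22769·k ≡ 362 − 4813 ≡ 351 (mod 686).
Need 22769⁻¹ mod 686. Extended Euclid on (686, 131):
686 = 5×131 + 31
131 = 4×31 + 7
31 = 4×7 + 3
7 = 2×3 + 1
3 = 3×1 + 0
Back-substitute:
1 = 7 − 2·3
1 = −2·31 + 9·7
1 = 9·131 − 38·31
1 = −38·686 + 199·131
22769⁻¹ ≡ 199 (mod 686), so k ≡ 199·351 ≡ 563 (mod 686).
x = 4813 + 22769·563 = 12823760.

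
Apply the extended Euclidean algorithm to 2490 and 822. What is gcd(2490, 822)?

Apply Euclid's algorithm to 2490 and 822:
2490 = 3×822 + 24
822 = 34×24 + 6
24 = 4×6 + 0
gcd(2490, 822) = 6.
Working backward:
6 = 822 − 34·24
6 = −34·2490 + 103·822
So 6 = (-34)·2490 + (103)·822.

6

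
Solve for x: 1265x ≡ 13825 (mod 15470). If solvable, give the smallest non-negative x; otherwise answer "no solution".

First find gcd(1265, 15470):
15470 = 12*1265 + 290
1265 = 4*290 + 105
290 = 2*105 + 80
105 = 1*80 + 25
80 = 3*25 + 5
25 = 5*5 + 0
gcd = 5 and 5 | 13825, so solutions exist. Divide through by 5: 253x ≡ 2765 (mod 3094).
Now find 253⁻¹ mod 3094:
3094 = 12·253 + 58
253 = 4·58 + 21
58 = 2·21 + 16
21 = 1·16 + 5
16 = 3·5 + 1
5 = 5·1 + 0
Back-substitute:
1 = 16 − 3·5
1 = −3·21 + 4·16
1 = 4·58 − 11·21
1 = −11·253 + 48·58
1 = 48·3094 − 587·253
So 253·(-587) ≡ 1 (mod 3094), i.e. 253⁻¹ ≡ 2507.
Then x ≡ 2507·2765 ≡ 1295 (mod 3094); the smallest non-negative solution is x = 1295.

1295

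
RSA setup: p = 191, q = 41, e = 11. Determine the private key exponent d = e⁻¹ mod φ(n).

691

φ(n) = (p−1)(q−1) = 190·40 = 7600.
Need d with 11·d ≡ 1 (mod 7600). Apply the extended Euclidean algorithm:
7600 = 690·11 + 10
11 = 1·10 + 1
10 = 10·1 + 0
Back-substitute:
1 = 11 − 10
1 = −7600 + 691·11
So 11·691 ≡ 1 (mod 7600), hence d = 691.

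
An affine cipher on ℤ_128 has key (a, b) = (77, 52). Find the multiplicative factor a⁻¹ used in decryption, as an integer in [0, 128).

Apply the Euclidean algorithm to 128 and 77:
128 = 1*77 + 51
77 = 1*51 + 26
51 = 1*26 + 25
26 = 1*25 + 1
25 = 25*1 + 0
The gcd is 1. Working backward:
1 = 26 − 25
1 = −51 + 2·26
1 = 2·77 − 3·51
1 = −3·128 + 5·77
So 77·5 ≡ 1 (mod 128).

5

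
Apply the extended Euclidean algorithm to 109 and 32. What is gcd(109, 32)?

1

Repeated division:
109 = 3·32 + 13
32 = 2·13 + 6
13 = 2·6 + 1
6 = 6·1 + 0
gcd(109, 32) = 1.
Express as a combination:
1 = 13 − 2·6
1 = −2·32 + 5·13
1 = 5·109 − 17·32
So 1 = (5)·109 + (-17)·32.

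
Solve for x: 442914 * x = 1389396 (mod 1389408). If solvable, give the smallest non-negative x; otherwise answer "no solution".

149050

First find gcd(442914, 1389408):
1389408 = 3·442914 + 60666
442914 = 7·60666 + 18252
60666 = 3·18252 + 5910
18252 = 3·5910 + 522
5910 = 11·522 + 168
522 = 3·168 + 18
168 = 9·18 + 6
18 = 3·6 + 0
gcd = 6 and 6 | 1389396, so solutions exist. Divide through by 6: 73819x ≡ 231566 (mod 231568).
Now find 73819⁻¹ mod 231568:
231568 = 3×73819 + 10111
73819 = 7×10111 + 3042
10111 = 3×3042 + 985
3042 = 3×985 + 87
985 = 11×87 + 28
87 = 3×28 + 3
28 = 9×3 + 1
3 = 3×1 + 0
Back-substitute:
1 = 28 − 9·3
1 = −9·87 + 28·28
1 = 28·985 − 317·87
1 = −317·3042 + 979·985
1 = 979·10111 − 3254·3042
1 = −3254·73819 + 23757·10111
1 = 23757·231568 − 74525·73819
So 73819·(-74525) ≡ 1 (mod 231568), i.e. 73819⁻¹ ≡ 157043.
Then x ≡ 157043·231566 ≡ 149050 (mod 231568); the smallest non-negative solution is x = 149050.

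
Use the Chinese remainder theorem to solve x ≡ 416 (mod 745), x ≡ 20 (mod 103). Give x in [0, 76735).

26491

Write x = 416 + 745·k. Then 745·k ≡ 20 − 416 ≡ 16 (mod 103).
Need 745⁻¹ mod 103. Extended Euclid on (103, 24):
103 = 4*24 + 7
24 = 3*7 + 3
7 = 2*3 + 1
3 = 3*1 + 0
Back-substitute:
1 = 7 − 2·3
1 = −2·24 + 7·7
1 = 7·103 − 30·24
745⁻¹ ≡ 73 (mod 103), so k ≡ 73·16 ≡ 35 (mod 103).
x = 416 + 745·35 = 26491.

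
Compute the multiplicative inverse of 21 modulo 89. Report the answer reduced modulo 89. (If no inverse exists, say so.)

17

Extended Euclidean algorithm:
89 = 4*21 + 5
21 = 4*5 + 1
5 = 5*1 + 0
gcd = 1, so the inverse exists. Back-substitute:
1 = 21 − 4·5
1 = −4·89 + 17·21
So 21·17 ≡ 1 (mod 89).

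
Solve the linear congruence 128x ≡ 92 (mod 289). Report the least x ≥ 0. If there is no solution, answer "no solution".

First find gcd(128, 289):
289 = 2×128 + 33
128 = 3×33 + 29
33 = 1×29 + 4
29 = 7×4 + 1
4 = 4×1 + 0
gcd = 1, so a unique solution mod 289 exists.
Back-substitute for the Bézout coefficients:
1 = 29 − 7·4
1 = −7·33 + 8·29
1 = 8·128 − 31·33
1 = −31·289 + 70·128
So 128·(70) ≡ 1 (mod 289), giving 128⁻¹ ≡ 70.
x ≡ 128⁻¹·92 ≡ 70·92 ≡ 82 (mod 289).

82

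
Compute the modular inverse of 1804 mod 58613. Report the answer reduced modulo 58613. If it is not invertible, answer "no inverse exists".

56891

Extended Euclidean algorithm:
58613 = 32·1804 + 885
1804 = 2·885 + 34
885 = 26·34 + 1
34 = 34·1 + 0
Since gcd(1804, 58613) = 1, back-substitute to write 1 as a combination:
1 = 885 − 26·34
1 = −26·1804 + 53·885
1 = 53·58613 − 1722·1804
Hence 1804⁻¹ ≡ -1722 ≡ 56891 (mod 58613).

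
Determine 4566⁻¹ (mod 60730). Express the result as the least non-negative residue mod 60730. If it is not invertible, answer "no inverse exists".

Euclidean algorithm on 60730, 4566:
60730 = 13*4566 + 1372
4566 = 3*1372 + 450
1372 = 3*450 + 22
450 = 20*22 + 10
22 = 2*10 + 2
10 = 5*2 + 0
gcd(4566, 60730) = 2 ≠ 1, so 4566 has no multiplicative inverse modulo 60730.

no inverse exists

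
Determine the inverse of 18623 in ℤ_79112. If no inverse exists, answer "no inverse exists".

Compute gcd(18623, 79112):
79112 = 4*18623 + 4620
18623 = 4*4620 + 143
4620 = 32*143 + 44
143 = 3*44 + 11
44 = 4*11 + 0
Since gcd = 11 > 1, 18623 is not a unit mod 79112.

no inverse exists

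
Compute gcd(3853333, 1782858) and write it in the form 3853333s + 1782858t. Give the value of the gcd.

11

Apply Euclid's algorithm to 3853333 and 1782858:
3853333 = 2×1782858 + 287617
1782858 = 6×287617 + 57156
287617 = 5×57156 + 1837
57156 = 31×1837 + 209
1837 = 8×209 + 165
209 = 1×165 + 44
165 = 3×44 + 33
44 = 1×33 + 11
33 = 3×11 + 0
gcd(3853333, 1782858) = 11.
Express as a combination:
11 = 44 − 33
11 = −165 + 4·44
11 = 4·209 − 5·165
11 = −5·1837 + 44·209
11 = 44·57156 − 1369·1837
11 = −1369·287617 + 6889·57156
11 = 6889·1782858 − 42703·287617
11 = −42703·3853333 + 92295·1782858
So 11 = (-42703)·3853333 + (92295)·1782858.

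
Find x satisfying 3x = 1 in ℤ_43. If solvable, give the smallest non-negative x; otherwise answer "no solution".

First find gcd(3, 43):
43 = 14×3 + 1
3 = 3×1 + 0
gcd = 1, so a unique solution mod 43 exists.
Back-substitute for the Bézout coefficients:
1 = 43 − 14·3
So 3·(-14) ≡ 1 (mod 43), giving 3⁻¹ ≡ 29.
x ≡ 3⁻¹·1 ≡ 29·1 ≡ 29 (mod 43).

29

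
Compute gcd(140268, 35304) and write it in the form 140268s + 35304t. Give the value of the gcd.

12

Euclidean algorithm:
140268 = 3·35304 + 34356
35304 = 1·34356 + 948
34356 = 36·948 + 228
948 = 4·228 + 36
228 = 6·36 + 12
36 = 3·12 + 0
gcd(140268, 35304) = 12.
Working backward:
12 = 228 − 6·36
12 = −6·948 + 25·228
12 = 25·34356 − 906·948
12 = −906·35304 + 931·34356
12 = 931·140268 − 3699·35304
So 12 = (931)·140268 + (-3699)·35304.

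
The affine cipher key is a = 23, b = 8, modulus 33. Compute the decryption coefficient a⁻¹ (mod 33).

23

Extended Euclidean algorithm:
33 = 1×23 + 10
23 = 2×10 + 3
10 = 3×3 + 1
3 = 3×1 + 0
The gcd is 1. Working backward:
1 = 10 − 3·3
1 = −3·23 + 7·10
1 = 7·33 − 10·23
Thus 23·(-10) ≡ 1 (mod 33); reducing, -10 mod 33 = 23.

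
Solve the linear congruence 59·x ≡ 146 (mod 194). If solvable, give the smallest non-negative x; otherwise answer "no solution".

134

First find gcd(59, 194):
194 = 3·59 + 17
59 = 3·17 + 8
17 = 2·8 + 1
8 = 8·1 + 0
gcd = 1, so a unique solution mod 194 exists.
Back-substitute for the Bézout coefficients:
1 = 17 − 2·8
1 = −2·59 + 7·17
1 = 7·194 − 23·59
So 59·(-23) ≡ 1 (mod 194), giving 59⁻¹ ≡ 171.
x ≡ 59⁻¹·146 ≡ 171·146 ≡ 134 (mod 194).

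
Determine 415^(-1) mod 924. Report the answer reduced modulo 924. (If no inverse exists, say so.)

gcd(924, 415) by repeated division:
924 = 2*415 + 94
415 = 4*94 + 39
94 = 2*39 + 16
39 = 2*16 + 7
16 = 2*7 + 2
7 = 3*2 + 1
2 = 2*1 + 0
gcd = 1, so the inverse exists. Back-substitute:
1 = 7 − 3·2
1 = −3·16 + 7·7
1 = 7·39 − 17·16
1 = −17·94 + 41·39
1 = 41·415 − 181·94
1 = −181·924 + 403·415
So 415·403 ≡ 1 (mod 924).

403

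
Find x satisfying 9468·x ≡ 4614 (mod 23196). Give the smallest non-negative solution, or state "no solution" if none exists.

gcd(9468, 23196):
23196 = 2×9468 + 4260
9468 = 2×4260 + 948
4260 = 4×948 + 468
948 = 2×468 + 12
468 = 39×12 + 0
gcd = 12, but 12 ∤ 4614, so the congruence has no solution.

no solution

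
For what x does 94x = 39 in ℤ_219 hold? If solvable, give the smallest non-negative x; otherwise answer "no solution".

54

First find gcd(94, 219):
219 = 2×94 + 31
94 = 3×31 + 1
31 = 31×1 + 0
gcd = 1, so a unique solution mod 219 exists.
Back-substitute for the Bézout coefficients:
1 = 94 − 3·31
1 = −3·219 + 7·94
So 94·(7) ≡ 1 (mod 219), giving 94⁻¹ ≡ 7.
x ≡ 94⁻¹·39 ≡ 7·39 ≡ 54 (mod 219).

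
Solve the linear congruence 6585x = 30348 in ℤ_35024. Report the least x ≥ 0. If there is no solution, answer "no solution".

First find gcd(6585, 35024):
35024 = 5×6585 + 2099
6585 = 3×2099 + 288
2099 = 7×288 + 83
288 = 3×83 + 39
83 = 2×39 + 5
39 = 7×5 + 4
5 = 1×4 + 1
4 = 4×1 + 0
gcd = 1, so a unique solution mod 35024 exists.
Back-substitute for the Bézout coefficients:
1 = 5 − 4
1 = −39 + 8·5
1 = 8·83 − 17·39
1 = −17·288 + 59·83
1 = 59·2099 − 430·288
1 = −430·6585 + 1349·2099
1 = 1349·35024 − 7175·6585
So 6585·(-7175) ≡ 1 (mod 35024), giving 6585⁻¹ ≡ 27849.
x ≡ 6585⁻¹·30348 ≡ 27849·30348 ≡ 32332 (mod 35024).

32332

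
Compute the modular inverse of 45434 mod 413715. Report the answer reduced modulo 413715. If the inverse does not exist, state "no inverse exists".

Extended Euclidean algorithm:
413715 = 9·45434 + 4809
45434 = 9·4809 + 2153
4809 = 2·2153 + 503
2153 = 4·503 + 141
503 = 3·141 + 80
141 = 1·80 + 61
80 = 1·61 + 19
61 = 3·19 + 4
19 = 4·4 + 3
4 = 1·3 + 1
3 = 3·1 + 0
Since gcd(45434, 413715) = 1, back-substitute to write 1 as a combination:
1 = 4 − 3
1 = −19 + 5·4
1 = 5·61 − 16·19
1 = −16·80 + 21·61
1 = 21·141 − 37·80
1 = −37·503 + 132·141
1 = 132·2153 − 565·503
1 = −565·4809 + 1262·2153
1 = 1262·45434 − 11923·4809
1 = −11923·413715 + 108569·45434
So 45434·108569 ≡ 1 (mod 413715).

108569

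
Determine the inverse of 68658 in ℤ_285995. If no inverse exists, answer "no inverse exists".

Apply the Euclidean algorithm to 285995 and 68658:
285995 = 4*68658 + 11363
68658 = 6*11363 + 480
11363 = 23*480 + 323
480 = 1*323 + 157
323 = 2*157 + 9
157 = 17*9 + 4
9 = 2*4 + 1
4 = 4*1 + 0
Since gcd(68658, 285995) = 1, back-substitute to write 1 as a combination:
1 = 9 − 2·4
1 = −2·157 + 35·9
1 = 35·323 − 72·157
1 = −72·480 + 107·323
1 = 107·11363 − 2533·480
1 = −2533·68658 + 15305·11363
1 = 15305·285995 − 63753·68658
So 68658·(-63753) ≡ 1 (mod 285995), and -63753 ≡ 222242 (mod 285995).

222242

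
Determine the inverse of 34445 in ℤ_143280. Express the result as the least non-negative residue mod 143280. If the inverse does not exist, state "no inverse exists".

Euclidean algorithm on 143280, 34445:
143280 = 4*34445 + 5500
34445 = 6*5500 + 1445
5500 = 3*1445 + 1165
1445 = 1*1165 + 280
1165 = 4*280 + 45
280 = 6*45 + 10
45 = 4*10 + 5
10 = 2*5 + 0
gcd(34445, 143280) = 5 ≠ 1, so 34445 has no multiplicative inverse modulo 143280.

no inverse exists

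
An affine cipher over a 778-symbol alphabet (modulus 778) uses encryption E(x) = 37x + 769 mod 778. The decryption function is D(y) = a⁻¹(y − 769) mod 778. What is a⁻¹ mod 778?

757

Extended Euclidean algorithm:
778 = 21·37 + 1
37 = 37·1 + 0
gcd = 1, so the inverse exists. Back-substitute:
1 = 778 − 21·37
Hence 37⁻¹ ≡ -21 ≡ 757 (mod 778).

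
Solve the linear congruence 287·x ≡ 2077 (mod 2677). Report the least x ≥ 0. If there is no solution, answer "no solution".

First find gcd(287, 2677):
2677 = 9*287 + 94
287 = 3*94 + 5
94 = 18*5 + 4
5 = 1*4 + 1
4 = 4*1 + 0
gcd = 1, so a unique solution mod 2677 exists.
Back-substitute for the Bézout coefficients:
1 = 5 − 4
1 = −94 + 19·5
1 = 19·287 − 58·94
1 = −58·2677 + 541·287
So 287·(541) ≡ 1 (mod 2677), giving 287⁻¹ ≡ 541.
x ≡ 287⁻¹·2077 ≡ 541·2077 ≡ 1994 (mod 2677).

1994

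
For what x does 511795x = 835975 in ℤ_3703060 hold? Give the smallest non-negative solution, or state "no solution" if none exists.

168609

First find gcd(511795, 3703060):
3703060 = 7×511795 + 120495
511795 = 4×120495 + 29815
120495 = 4×29815 + 1235
29815 = 24×1235 + 175
1235 = 7×175 + 10
175 = 17×10 + 5
10 = 2×5 + 0
gcd = 5 and 5 | 835975, so solutions exist. Divide through by 5: 102359x ≡ 167195 (mod 740612).
Now find 102359⁻¹ mod 740612:
740612 = 7·102359 + 24099
102359 = 4·24099 + 5963
24099 = 4·5963 + 247
5963 = 24·247 + 35
247 = 7·35 + 2
35 = 17·2 + 1
2 = 2·1 + 0
Back-substitute:
1 = 35 − 17·2
1 = −17·247 + 120·35
1 = 120·5963 − 2897·247
1 = −2897·24099 + 11708·5963
1 = 11708·102359 − 49729·24099
1 = −49729·740612 + 359811·102359
So 102359⁻¹ ≡ 359811 (mod 740612).
Then x ≡ 359811·167195 ≡ 168609 (mod 740612); the smallest non-negative solution is x = 168609.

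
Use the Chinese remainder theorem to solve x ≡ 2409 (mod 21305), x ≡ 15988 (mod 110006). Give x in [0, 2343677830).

1649115934

Write x = 2409 + 21305·k. Then 21305·k ≡ 15988 − 2409 ≡ 13579 (mod 110006).
Need 21305⁻¹ mod 110006. Extended Euclid on (110006, 21305):
110006 = 5·21305 + 3481
21305 = 6·3481 + 419
3481 = 8·419 + 129
419 = 3·129 + 32
129 = 4·32 + 1
32 = 32·1 + 0
Back-substitute:
1 = 129 − 4·32
1 = −4·419 + 13·129
1 = 13·3481 − 108·419
1 = −108·21305 + 661·3481
1 = 661·110006 − 3413·21305
21305⁻¹ ≡ 106593 (mod 110006), so k ≡ 106593·13579 ≡ 77405 (mod 110006).
x = 2409 + 21305·77405 = 1649115934.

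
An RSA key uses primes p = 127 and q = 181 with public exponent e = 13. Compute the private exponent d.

13957

φ(n) = (p−1)(q−1) = 126·180 = 22680.
Need d with 13·d ≡ 1 (mod 22680). Apply the extended Euclidean algorithm:
22680 = 1744*13 + 8
13 = 1*8 + 5
8 = 1*5 + 3
5 = 1*3 + 2
3 = 1*2 + 1
2 = 2*1 + 0
Back-substitute:
1 = 3 − 2
1 = −5 + 2·3
1 = 2·8 − 3·5
1 = −3·13 + 5·8
1 = 5·22680 − 8723·13
So 13·(-8723) ≡ 1 (mod 22680), hence d ≡ -8723 ≡ 13957 (mod 22680).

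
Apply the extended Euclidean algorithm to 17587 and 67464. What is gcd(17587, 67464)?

Repeated division:
67464 = 3×17587 + 14703
17587 = 1×14703 + 2884
14703 = 5×2884 + 283
2884 = 10×283 + 54
283 = 5×54 + 13
54 = 4×13 + 2
13 = 6×2 + 1
2 = 2×1 + 0
gcd(17587, 67464) = 1.
Working backward:
1 = 13 − 6·2
1 = −6·54 + 25·13
1 = 25·283 − 131·54
1 = −131·2884 + 1335·283
1 = 1335·14703 − 6806·2884
1 = −6806·17587 + 8141·14703
1 = 8141·67464 − 31229·17587
So 1 = (8141)·67464 + (-31229)·17587.

1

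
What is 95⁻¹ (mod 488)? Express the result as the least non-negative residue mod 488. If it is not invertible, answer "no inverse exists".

Extended Euclidean algorithm:
488 = 5×95 + 13
95 = 7×13 + 4
13 = 3×4 + 1
4 = 4×1 + 0
gcd = 1, so the inverse exists. Back-substitute:
1 = 13 − 3·4
1 = −3·95 + 22·13
1 = 22·488 − 113·95
Hence 95⁻¹ ≡ -113 ≡ 375 (mod 488).

375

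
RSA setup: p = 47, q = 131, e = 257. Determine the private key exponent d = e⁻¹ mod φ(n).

2513

φ(n) = (p−1)(q−1) = 46·130 = 5980.
Need d with 257·d ≡ 1 (mod 5980). Apply the extended Euclidean algorithm:
5980 = 23×257 + 69
257 = 3×69 + 50
69 = 1×50 + 19
50 = 2×19 + 12
19 = 1×12 + 7
12 = 1×7 + 5
7 = 1×5 + 2
5 = 2×2 + 1
2 = 2×1 + 0
Back-substitute:
1 = 5 − 2·2
1 = −2·7 + 3·5
1 = 3·12 − 5·7
1 = −5·19 + 8·12
1 = 8·50 − 21·19
1 = −21·69 + 29·50
1 = 29·257 − 108·69
1 = −108·5980 + 2513·257
So 257·2513 ≡ 1 (mod 5980), hence d = 2513.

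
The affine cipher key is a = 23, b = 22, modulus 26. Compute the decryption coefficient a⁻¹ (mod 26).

17

gcd(26, 23) by repeated division:
26 = 1·23 + 3
23 = 7·3 + 2
3 = 1·2 + 1
2 = 2·1 + 0
gcd = 1, so the inverse exists. Back-substitute:
1 = 3 − 2
1 = −23 + 8·3
1 = 8·26 − 9·23
So 23·(-9) ≡ 1 (mod 26), and -9 ≡ 17 (mod 26).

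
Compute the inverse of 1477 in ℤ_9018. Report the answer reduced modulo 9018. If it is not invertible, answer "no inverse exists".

6301

gcd(9018, 1477) by repeated division:
9018 = 6*1477 + 156
1477 = 9*156 + 73
156 = 2*73 + 10
73 = 7*10 + 3
10 = 3*3 + 1
3 = 3*1 + 0
gcd = 1, so the inverse exists. Back-substitute:
1 = 10 − 3·3
1 = −3·73 + 22·10
1 = 22·156 − 47·73
1 = −47·1477 + 445·156
1 = 445·9018 − 2717·1477
Thus 1477·(-2717) ≡ 1 (mod 9018); reducing, -2717 mod 9018 = 6301.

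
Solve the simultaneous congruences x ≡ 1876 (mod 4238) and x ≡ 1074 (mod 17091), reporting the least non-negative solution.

13126962

Write x = 1876 + 4238·k. Then 4238·k ≡ 1074 − 1876 ≡ 16289 (mod 17091).
Need 4238⁻¹ mod 17091. Extended Euclid on (17091, 4238):
17091 = 4*4238 + 139
4238 = 30*139 + 68
139 = 2*68 + 3
68 = 22*3 + 2
3 = 1*2 + 1
2 = 2*1 + 0
Back-substitute:
1 = 3 − 2
1 = −68 + 23·3
1 = 23·139 − 47·68
1 = −47·4238 + 1433·139
1 = 1433·17091 − 5779·4238
4238⁻¹ ≡ 11312 (mod 17091), so k ≡ 11312·16289 ≡ 3097 (mod 17091).
x = 1876 + 4238·3097 = 13126962.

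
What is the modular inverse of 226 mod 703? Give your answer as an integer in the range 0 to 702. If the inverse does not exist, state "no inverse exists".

Run Euclid on (703, 226):
703 = 3*226 + 25
226 = 9*25 + 1
25 = 25*1 + 0
gcd = 1, so the inverse exists. Back-substitute:
1 = 226 − 9·25
1 = −9·703 + 28·226
So 226·28 ≡ 1 (mod 703).

28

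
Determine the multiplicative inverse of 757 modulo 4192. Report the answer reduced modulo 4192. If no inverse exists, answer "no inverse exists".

Apply the Euclidean algorithm to 4192 and 757:
4192 = 5×757 + 407
757 = 1×407 + 350
407 = 1×350 + 57
350 = 6×57 + 8
57 = 7×8 + 1
8 = 8×1 + 0
The gcd is 1. Working backward:
1 = 57 − 7·8
1 = −7·350 + 43·57
1 = 43·407 − 50·350
1 = −50·757 + 93·407
1 = 93·4192 − 515·757
Thus 757·(-515) ≡ 1 (mod 4192); reducing, -515 mod 4192 = 3677.

3677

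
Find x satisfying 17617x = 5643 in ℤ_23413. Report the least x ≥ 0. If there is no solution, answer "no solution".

First find gcd(17617, 23413):
23413 = 1×17617 + 5796
17617 = 3×5796 + 229
5796 = 25×229 + 71
229 = 3×71 + 16
71 = 4×16 + 7
16 = 2×7 + 2
7 = 3×2 + 1
2 = 2×1 + 0
gcd = 1, so a unique solution mod 23413 exists.
Back-substitute for the Bézout coefficients:
1 = 7 − 3·2
1 = −3·16 + 7·7
1 = 7·71 − 31·16
1 = −31·229 + 100·71
1 = 100·5796 − 2531·229
1 = −2531·17617 + 7693·5796
1 = 7693·23413 − 10224·17617
So 17617·(-10224) ≡ 1 (mod 23413), giving 17617⁻¹ ≡ 13189.
x ≡ 17617⁻¹·5643 ≡ 13189·5643 ≡ 19013 (mod 23413).

19013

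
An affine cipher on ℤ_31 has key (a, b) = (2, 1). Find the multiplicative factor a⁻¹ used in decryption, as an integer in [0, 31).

gcd(31, 2) by repeated division:
31 = 15·2 + 1
2 = 2·1 + 0
The gcd is 1. Working backward:
1 = 31 − 15·2
So 2·(-15) ≡ 1 (mod 31), and -15 ≡ 16 (mod 31).

16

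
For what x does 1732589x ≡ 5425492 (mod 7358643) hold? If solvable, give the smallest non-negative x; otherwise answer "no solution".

733379

First find gcd(1732589, 7358643):
7358643 = 4×1732589 + 428287
1732589 = 4×428287 + 19441
428287 = 22×19441 + 585
19441 = 33×585 + 136
585 = 4×136 + 41
136 = 3×41 + 13
41 = 3×13 + 2
13 = 6×2 + 1
2 = 2×1 + 0
gcd = 1, so a unique solution mod 7358643 exists.
Back-substitute for the Bézout coefficients:
1 = 13 − 6·2
1 = −6·41 + 19·13
1 = 19·136 − 63·41
1 = −63·585 + 271·136
1 = 271·19441 − 9006·585
1 = −9006·428287 + 198403·19441
1 = 198403·1732589 − 802618·428287
1 = −802618·7358643 + 3408875·1732589
So 1732589·(3408875) ≡ 1 (mod 7358643), giving 1732589⁻¹ ≡ 3408875.
x ≡ 1732589⁻¹·5425492 ≡ 3408875·5425492 ≡ 733379 (mod 7358643).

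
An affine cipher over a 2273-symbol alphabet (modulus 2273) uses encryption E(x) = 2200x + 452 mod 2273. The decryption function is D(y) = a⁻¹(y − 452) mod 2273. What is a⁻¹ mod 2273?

Extended Euclidean algorithm:
2273 = 1*2200 + 73
2200 = 30*73 + 10
73 = 7*10 + 3
10 = 3*3 + 1
3 = 3*1 + 0
The gcd is 1. Working backward:
1 = 10 − 3·3
1 = −3·73 + 22·10
1 = 22·2200 − 663·73
1 = −663·2273 + 685·2200
So 2200·685 ≡ 1 (mod 2273).

685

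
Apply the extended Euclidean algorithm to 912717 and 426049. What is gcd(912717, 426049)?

Euclidean algorithm:
912717 = 2·426049 + 60619
426049 = 7·60619 + 1716
60619 = 35·1716 + 559
1716 = 3·559 + 39
559 = 14·39 + 13
39 = 3·13 + 0
gcd(912717, 426049) = 13.
Working backward:
13 = 559 − 14·39
13 = −14·1716 + 43·559
13 = 43·60619 − 1519·1716
13 = −1519·426049 + 10676·60619
13 = 10676·912717 − 22871·426049
So 13 = (10676)·912717 + (-22871)·426049.

13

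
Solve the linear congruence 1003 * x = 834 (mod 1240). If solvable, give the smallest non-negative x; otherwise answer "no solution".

First find gcd(1003, 1240):
1240 = 1·1003 + 237
1003 = 4·237 + 55
237 = 4·55 + 17
55 = 3·17 + 4
17 = 4·4 + 1
4 = 4·1 + 0
gcd = 1, so a unique solution mod 1240 exists.
Back-substitute for the Bézout coefficients:
1 = 17 − 4·4
1 = −4·55 + 13·17
1 = 13·237 − 56·55
1 = −56·1003 + 237·237
1 = 237·1240 − 293·1003
So 1003·(-293) ≡ 1 (mod 1240), giving 1003⁻¹ ≡ 947.
x ≡ 1003⁻¹·834 ≡ 947·834 ≡ 1158 (mod 1240).

1158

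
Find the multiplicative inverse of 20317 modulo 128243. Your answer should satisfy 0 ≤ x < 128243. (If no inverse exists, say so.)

Apply the Euclidean algorithm to 128243 and 20317:
128243 = 6*20317 + 6341
20317 = 3*6341 + 1294
6341 = 4*1294 + 1165
1294 = 1*1165 + 129
1165 = 9*129 + 4
129 = 32*4 + 1
4 = 4*1 + 0
The gcd is 1. Working backward:
1 = 129 − 32·4
1 = −32·1165 + 289·129
1 = 289·1294 − 321·1165
1 = −321·6341 + 1573·1294
1 = 1573·20317 − 5040·6341
1 = −5040·128243 + 31813·20317
So 20317·31813 ≡ 1 (mod 128243).

31813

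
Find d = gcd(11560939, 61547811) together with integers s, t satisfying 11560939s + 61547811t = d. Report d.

13

Repeated division:
61547811 = 5*11560939 + 3743116
11560939 = 3*3743116 + 331591
3743116 = 11*331591 + 95615
331591 = 3*95615 + 44746
95615 = 2*44746 + 6123
44746 = 7*6123 + 1885
6123 = 3*1885 + 468
1885 = 4*468 + 13
468 = 36*13 + 0
gcd(11560939, 61547811) = 13.
Express as a combination:
13 = 1885 − 4·468
13 = −4·6123 + 13·1885
13 = 13·44746 − 95·6123
13 = −95·95615 + 203·44746
13 = 203·331591 − 704·95615
13 = −704·3743116 + 7947·331591
13 = 7947·11560939 − 24545·3743116
13 = −24545·61547811 + 130672·11560939
So 13 = (-24545)·61547811 + (130672)·11560939.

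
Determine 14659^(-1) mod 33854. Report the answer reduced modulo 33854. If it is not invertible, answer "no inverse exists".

gcd(33854, 14659) by repeated division:
33854 = 2×14659 + 4536
14659 = 3×4536 + 1051
4536 = 4×1051 + 332
1051 = 3×332 + 55
332 = 6×55 + 2
55 = 27×2 + 1
2 = 2×1 + 0
gcd = 1, so the inverse exists. Back-substitute:
1 = 55 − 27·2
1 = −27·332 + 163·55
1 = 163·1051 − 516·332
1 = −516·4536 + 2227·1051
1 = 2227·14659 − 7197·4536
1 = −7197·33854 + 16621·14659
So 14659·16621 ≡ 1 (mod 33854).

16621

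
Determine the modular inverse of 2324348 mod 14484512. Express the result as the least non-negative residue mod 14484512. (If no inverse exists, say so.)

Euclidean algorithm on 14484512, 2324348:
14484512 = 6×2324348 + 538424
2324348 = 4×538424 + 170652
538424 = 3×170652 + 26468
170652 = 6×26468 + 11844
26468 = 2×11844 + 2780
11844 = 4×2780 + 724
2780 = 3×724 + 608
724 = 1×608 + 116
608 = 5×116 + 28
116 = 4×28 + 4
28 = 7×4 + 0
The gcd is 4, not 1, hence no inverse exists.

no inverse exists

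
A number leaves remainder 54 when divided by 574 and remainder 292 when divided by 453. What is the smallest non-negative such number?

76396

Write x = 54 + 574·k. Then 574·k ≡ 292 − 54 ≡ 238 (mod 453).
Need 574⁻¹ mod 453. Extended Euclid on (453, 121):
453 = 3×121 + 90
121 = 1×90 + 31
90 = 2×31 + 28
31 = 1×28 + 3
28 = 9×3 + 1
3 = 3×1 + 0
Back-substitute:
1 = 28 − 9·3
1 = −9·31 + 10·28
1 = 10·90 − 29·31
1 = −29·121 + 39·90
1 = 39·453 − 146·121
574⁻¹ ≡ 307 (mod 453), so k ≡ 307·238 ≡ 133 (mod 453).
x = 54 + 574·133 = 76396.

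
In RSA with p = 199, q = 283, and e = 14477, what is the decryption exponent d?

φ(n) = (p−1)(q−1) = 198·282 = 55836.
Need d with 14477·d ≡ 1 (mod 55836). Apply the extended Euclidean algorithm:
55836 = 3·14477 + 12405
14477 = 1·12405 + 2072
12405 = 5·2072 + 2045
2072 = 1·2045 + 27
2045 = 75·27 + 20
27 = 1·20 + 7
20 = 2·7 + 6
7 = 1·6 + 1
6 = 6·1 + 0
Back-substitute:
1 = 7 − 6
1 = −20 + 3·7
1 = 3·27 − 4·20
1 = −4·2045 + 303·27
1 = 303·2072 − 307·2045
1 = −307·12405 + 1838·2072
1 = 1838·14477 − 2145·12405
1 = −2145·55836 + 8273·14477
So 14477·8273 ≡ 1 (mod 55836), hence d = 8273.

8273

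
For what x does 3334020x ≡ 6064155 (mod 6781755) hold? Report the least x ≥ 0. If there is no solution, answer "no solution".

First find gcd(3334020, 6781755):
6781755 = 2*3334020 + 113715
3334020 = 29*113715 + 36285
113715 = 3*36285 + 4860
36285 = 7*4860 + 2265
4860 = 2*2265 + 330
2265 = 6*330 + 285
330 = 1*285 + 45
285 = 6*45 + 15
45 = 3*15 + 0
gcd = 15 and 15 | 6064155, so solutions exist. Divide through by 15: 222268x ≡ 404277 (mod 452117).
Now find 222268⁻¹ mod 452117:
452117 = 2*222268 + 7581
222268 = 29*7581 + 2419
7581 = 3*2419 + 324
2419 = 7*324 + 151
324 = 2*151 + 22
151 = 6*22 + 19
22 = 1*19 + 3
19 = 6*3 + 1
3 = 3*1 + 0
Back-substitute:
1 = 19 − 6·3
1 = −6·22 + 7·19
1 = 7·151 − 48·22
1 = −48·324 + 103·151
1 = 103·2419 − 769·324
1 = −769·7581 + 2410·2419
1 = 2410·222268 − 70659·7581
1 = −70659·452117 + 143728·222268
So 222268⁻¹ ≡ 143728 (mod 452117).
Then x ≡ 143728·404277 ≡ 299933 (mod 452117); the smallest non-negative solution is x = 299933.

299933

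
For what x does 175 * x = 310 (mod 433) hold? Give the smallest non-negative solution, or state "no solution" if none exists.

76

First find gcd(175, 433):
433 = 2*175 + 83
175 = 2*83 + 9
83 = 9*9 + 2
9 = 4*2 + 1
2 = 2*1 + 0
gcd = 1, so a unique solution mod 433 exists.
Back-substitute for the Bézout coefficients:
1 = 9 − 4·2
1 = −4·83 + 37·9
1 = 37·175 − 78·83
1 = −78·433 + 193·175
So 175·(193) ≡ 1 (mod 433), giving 175⁻¹ ≡ 193.
x ≡ 175⁻¹·310 ≡ 193·310 ≡ 76 (mod 433).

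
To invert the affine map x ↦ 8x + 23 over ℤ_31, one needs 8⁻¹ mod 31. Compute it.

4

Run Euclid on (31, 8):
31 = 3·8 + 7
8 = 1·7 + 1
7 = 7·1 + 0
Since gcd(8, 31) = 1, back-substitute to write 1 as a combination:
1 = 8 − 7
1 = −31 + 4·8
So 8·4 ≡ 1 (mod 31).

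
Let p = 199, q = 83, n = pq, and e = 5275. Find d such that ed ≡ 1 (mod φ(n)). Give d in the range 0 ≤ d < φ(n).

5491

φ(n) = (p−1)(q−1) = 198·82 = 16236.
Need d with 5275·d ≡ 1 (mod 16236). Apply the extended Euclidean algorithm:
16236 = 3*5275 + 411
5275 = 12*411 + 343
411 = 1*343 + 68
343 = 5*68 + 3
68 = 22*3 + 2
3 = 1*2 + 1
2 = 2*1 + 0
Back-substitute:
1 = 3 − 2
1 = −68 + 23·3
1 = 23·343 − 116·68
1 = −116·411 + 139·343
1 = 139·5275 − 1784·411
1 = −1784·16236 + 5491·5275
So 5275·5491 ≡ 1 (mod 16236), hence d = 5491.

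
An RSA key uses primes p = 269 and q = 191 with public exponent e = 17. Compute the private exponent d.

29953

φ(n) = (p−1)(q−1) = 268·190 = 50920.
Need d with 17·d ≡ 1 (mod 50920). Apply the extended Euclidean algorithm:
50920 = 2995*17 + 5
17 = 3*5 + 2
5 = 2*2 + 1
2 = 2*1 + 0
Back-substitute:
1 = 5 − 2·2
1 = −2·17 + 7·5
1 = 7·50920 − 20967·17
So 17·(-20967) ≡ 1 (mod 50920), hence d ≡ -20967 ≡ 29953 (mod 50920).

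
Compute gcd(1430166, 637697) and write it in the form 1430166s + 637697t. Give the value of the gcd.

Apply Euclid's algorithm to 1430166 and 637697:
1430166 = 2·637697 + 154772
637697 = 4·154772 + 18609
154772 = 8·18609 + 5900
18609 = 3·5900 + 909
5900 = 6·909 + 446
909 = 2·446 + 17
446 = 26·17 + 4
17 = 4·4 + 1
4 = 4·1 + 0
gcd(1430166, 637697) = 1.
Express as a combination:
1 = 17 − 4·4
1 = −4·446 + 105·17
1 = 105·909 − 214·446
1 = −214·5900 + 1389·909
1 = 1389·18609 − 4381·5900
1 = −4381·154772 + 36437·18609
1 = 36437·637697 − 150129·154772
1 = −150129·1430166 + 336695·637697
So 1 = (-150129)·1430166 + (336695)·637697.

1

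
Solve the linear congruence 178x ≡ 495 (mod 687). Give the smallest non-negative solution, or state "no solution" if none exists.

354

First find gcd(178, 687):
687 = 3×178 + 153
178 = 1×153 + 25
153 = 6×25 + 3
25 = 8×3 + 1
3 = 3×1 + 0
gcd = 1, so a unique solution mod 687 exists.
Back-substitute for the Bézout coefficients:
1 = 25 − 8·3
1 = −8·153 + 49·25
1 = 49·178 − 57·153
1 = −57·687 + 220·178
So 178·(220) ≡ 1 (mod 687), giving 178⁻¹ ≡ 220.
x ≡ 178⁻¹·495 ≡ 220·495 ≡ 354 (mod 687).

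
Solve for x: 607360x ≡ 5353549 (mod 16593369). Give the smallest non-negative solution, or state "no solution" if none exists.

gcd(607360, 16593369):
16593369 = 27×607360 + 194649
607360 = 3×194649 + 23413
194649 = 8×23413 + 7345
23413 = 3×7345 + 1378
7345 = 5×1378 + 455
1378 = 3×455 + 13
455 = 35×13 + 0
gcd = 13, but 13 ∤ 5353549, so the congruence has no solution.

no solution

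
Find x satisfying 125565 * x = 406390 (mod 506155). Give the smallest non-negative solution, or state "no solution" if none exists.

9069

First find gcd(125565, 506155):
506155 = 4·125565 + 3895
125565 = 32·3895 + 925
3895 = 4·925 + 195
925 = 4·195 + 145
195 = 1·145 + 50
145 = 2·50 + 45
50 = 1·45 + 5
45 = 9·5 + 0
gcd = 5 and 5 | 406390, so solutions exist. Divide through by 5: 25113x ≡ 81278 (mod 101231).
Now find 25113⁻¹ mod 101231:
101231 = 4×25113 + 779
25113 = 32×779 + 185
779 = 4×185 + 39
185 = 4×39 + 29
39 = 1×29 + 10
29 = 2×10 + 9
10 = 1×9 + 1
9 = 9×1 + 0
Back-substitute:
1 = 10 − 9
1 = −29 + 3·10
1 = 3·39 − 4·29
1 = −4·185 + 19·39
1 = 19·779 − 80·185
1 = −80·25113 + 2579·779
1 = 2579·101231 − 10396·25113
So 25113·(-10396) ≡ 1 (mod 101231), i.e. 25113⁻¹ ≡ 90835.
Then x ≡ 90835·81278 ≡ 9069 (mod 101231); the smallest non-negative solution is x = 9069.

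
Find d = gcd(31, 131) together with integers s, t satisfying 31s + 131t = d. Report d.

1

Repeated division:
131 = 4·31 + 7
31 = 4·7 + 3
7 = 2·3 + 1
3 = 3·1 + 0
gcd(31, 131) = 1.
Working backward:
1 = 7 − 2·3
1 = −2·31 + 9·7
1 = 9·131 − 38·31
So 1 = (9)·131 + (-38)·31.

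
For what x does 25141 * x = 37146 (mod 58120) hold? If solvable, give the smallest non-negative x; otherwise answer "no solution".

41026

First find gcd(25141, 58120):
58120 = 2·25141 + 7838
25141 = 3·7838 + 1627
7838 = 4·1627 + 1330
1627 = 1·1330 + 297
1330 = 4·297 + 142
297 = 2·142 + 13
142 = 10·13 + 12
13 = 1·12 + 1
12 = 12·1 + 0
gcd = 1, so a unique solution mod 58120 exists.
Back-substitute for the Bézout coefficients:
1 = 13 − 12
1 = −142 + 11·13
1 = 11·297 − 23·142
1 = −23·1330 + 103·297
1 = 103·1627 − 126·1330
1 = −126·7838 + 607·1627
1 = 607·25141 − 1947·7838
1 = −1947·58120 + 4501·25141
So 25141·(4501) ≡ 1 (mod 58120), giving 25141⁻¹ ≡ 4501.
x ≡ 25141⁻¹·37146 ≡ 4501·37146 ≡ 41026 (mod 58120).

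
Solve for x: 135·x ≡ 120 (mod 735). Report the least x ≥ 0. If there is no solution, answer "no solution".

First find gcd(135, 735):
735 = 5*135 + 60
135 = 2*60 + 15
60 = 4*15 + 0
gcd = 15 and 15 | 120, so solutions exist. Divide through by 15: 9x ≡ 8 (mod 49).
Now find 9⁻¹ mod 49:
49 = 5·9 + 4
9 = 2·4 + 1
4 = 4·1 + 0
Back-substitute:
1 = 9 − 2·4
1 = −2·49 + 11·9
So 9⁻¹ ≡ 11 (mod 49).
Then x ≡ 11·8 ≡ 39 (mod 49); the smallest non-negative solution is x = 39.

39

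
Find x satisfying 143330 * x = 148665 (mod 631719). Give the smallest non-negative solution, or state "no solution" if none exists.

First find gcd(143330, 631719):
631719 = 4·143330 + 58399
143330 = 2·58399 + 26532
58399 = 2·26532 + 5335
26532 = 4·5335 + 5192
5335 = 1·5192 + 143
5192 = 36·143 + 44
143 = 3·44 + 11
44 = 4·11 + 0
gcd = 11 and 11 | 148665, so solutions exist. Divide through by 11: 13030x ≡ 13515 (mod 57429).
Now find 13030⁻¹ mod 57429:
57429 = 4×13030 + 5309
13030 = 2×5309 + 2412
5309 = 2×2412 + 485
2412 = 4×485 + 472
485 = 1×472 + 13
472 = 36×13 + 4
13 = 3×4 + 1
4 = 4×1 + 0
Back-substitute:
1 = 13 − 3·4
1 = −3·472 + 109·13
1 = 109·485 − 112·472
1 = −112·2412 + 557·485
1 = 557·5309 − 1226·2412
1 = −1226·13030 + 3009·5309
1 = 3009·57429 − 13262·13030
So 13030·(-13262) ≡ 1 (mod 57429), i.e. 13030⁻¹ ≡ 44167.
Then x ≡ 44167·13515 ≡ 57408 (mod 57429); the smallest non-negative solution is x = 57408.

57408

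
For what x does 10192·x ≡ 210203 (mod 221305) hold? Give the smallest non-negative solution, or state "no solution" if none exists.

6209

First find gcd(10192, 221305):
221305 = 21*10192 + 7273
10192 = 1*7273 + 2919
7273 = 2*2919 + 1435
2919 = 2*1435 + 49
1435 = 29*49 + 14
49 = 3*14 + 7
14 = 2*7 + 0
gcd = 7 and 7 | 210203, so solutions exist. Divide through by 7: 1456x ≡ 30029 (mod 31615).
Now find 1456⁻¹ mod 31615:
31615 = 21×1456 + 1039
1456 = 1×1039 + 417
1039 = 2×417 + 205
417 = 2×205 + 7
205 = 29×7 + 2
7 = 3×2 + 1
2 = 2×1 + 0
Back-substitute:
1 = 7 − 3·2
1 = −3·205 + 88·7
1 = 88·417 − 179·205
1 = −179·1039 + 446·417
1 = 446·1456 − 625·1039
1 = −625·31615 + 13571·1456
So 1456⁻¹ ≡ 13571 (mod 31615).
Then x ≡ 13571·30029 ≡ 6209 (mod 31615); the smallest non-negative solution is x = 6209.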